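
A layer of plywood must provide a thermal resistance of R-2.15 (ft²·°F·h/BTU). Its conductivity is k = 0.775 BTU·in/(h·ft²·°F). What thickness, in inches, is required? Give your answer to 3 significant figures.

1.67 in

L = R × k = 2.15 × 0.775 = 1.666 in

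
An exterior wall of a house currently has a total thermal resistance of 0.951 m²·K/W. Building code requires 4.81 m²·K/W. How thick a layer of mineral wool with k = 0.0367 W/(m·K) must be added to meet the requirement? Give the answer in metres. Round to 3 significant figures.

0.142 m

ΔR = 4.81 − 0.951 = 3.859 m²·K/W
L = ΔR × k = 3.859 × 0.0367 = 0.1416 m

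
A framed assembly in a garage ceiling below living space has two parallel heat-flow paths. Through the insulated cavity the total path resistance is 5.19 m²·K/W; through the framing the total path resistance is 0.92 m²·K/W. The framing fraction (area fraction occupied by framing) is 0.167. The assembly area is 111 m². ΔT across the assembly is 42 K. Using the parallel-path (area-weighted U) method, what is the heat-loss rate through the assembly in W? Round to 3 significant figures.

U_eff = 0.833/5.19 + 0.167/0.92 = 0.1605 + 0.1815 = 0.342
R_eff = 1/U_eff = 2.924 m²·K/W
Q = 111 × 42 / 2.924 = 1595 W

1590 W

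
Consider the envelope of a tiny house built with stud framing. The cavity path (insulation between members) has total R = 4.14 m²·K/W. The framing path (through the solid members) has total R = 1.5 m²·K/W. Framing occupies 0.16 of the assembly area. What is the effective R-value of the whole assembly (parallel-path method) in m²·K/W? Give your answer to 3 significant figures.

3.23 m²·K/W

U_eff = 0.84/4.14 + 0.16/1.5 = 0.2029 + 0.1067 = 0.3096
R_eff = 1/U_eff = 3.23 m²·K/W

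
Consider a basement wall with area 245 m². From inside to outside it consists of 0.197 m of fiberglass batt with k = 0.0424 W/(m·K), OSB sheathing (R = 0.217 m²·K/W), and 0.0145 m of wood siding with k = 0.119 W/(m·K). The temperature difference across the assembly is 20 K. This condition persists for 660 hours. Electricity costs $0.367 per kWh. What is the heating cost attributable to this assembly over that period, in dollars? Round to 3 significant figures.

0.197/0.0424 = 4.646
0.0145/0.119 = 0.1218
R_total = 4.646 + 0.217 + 0.1218 = 4.985 m²·K/W
Q = 245 × 20 / 4.985 = 982.9 W
E = 982.9 W × 660 h / 1000 = 648.7 kWh
Cost = 648.7 × 0.367 = $238.1

238 dollars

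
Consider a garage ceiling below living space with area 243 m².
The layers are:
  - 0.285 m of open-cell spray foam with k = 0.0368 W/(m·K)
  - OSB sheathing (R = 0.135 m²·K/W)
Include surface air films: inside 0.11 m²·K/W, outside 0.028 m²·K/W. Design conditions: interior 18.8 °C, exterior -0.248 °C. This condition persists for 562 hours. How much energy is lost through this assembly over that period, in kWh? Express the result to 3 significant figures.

0.285/0.0368 = 7.745
R_total = 0.11 + 7.745 + 0.135 + 0.028 = 8.018 m²·K/W
Q = 243 × (18.8 − (-0.248)) / 8.018 = 577.3 W
E = 577.3 W × 562 h / 1000 = 324.5 kWh

324 kWh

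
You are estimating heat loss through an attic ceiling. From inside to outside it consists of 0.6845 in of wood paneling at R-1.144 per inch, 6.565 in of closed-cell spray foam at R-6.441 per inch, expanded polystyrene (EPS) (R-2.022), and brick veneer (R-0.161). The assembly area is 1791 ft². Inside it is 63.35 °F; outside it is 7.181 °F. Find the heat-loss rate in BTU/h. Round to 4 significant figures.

2223 BTU/h

0.6845 × 1.144 = 0.78307
6.565 × 6.441 = 42.285
R_total = 0.78307 + 42.285 + 2.022 + 0.161 = 45.251 ft²·°F·h/BTU
Q = A·ΔT/R = 1791 × (63.35 − 7.181) / 45.251 = 2223.1 BTU/h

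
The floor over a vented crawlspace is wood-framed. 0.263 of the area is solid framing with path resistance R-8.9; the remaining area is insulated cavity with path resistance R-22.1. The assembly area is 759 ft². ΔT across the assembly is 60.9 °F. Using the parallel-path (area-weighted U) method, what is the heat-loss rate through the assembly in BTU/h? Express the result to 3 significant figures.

2910 BTU/h

U_eff = 0.737/22.1 + 0.263/8.9 = 0.03335 + 0.02955 = 0.0629
R_eff = 1/U_eff = 15.9 ft²·°F·h/BTU
Q = 759 × 60.9 / 15.9 = 2907 BTU/h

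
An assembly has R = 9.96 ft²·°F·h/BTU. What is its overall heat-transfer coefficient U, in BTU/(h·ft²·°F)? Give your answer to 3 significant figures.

U = 1/R = 1/9.96 = 0.1004

0.100 BTU/(h·ft²·°F)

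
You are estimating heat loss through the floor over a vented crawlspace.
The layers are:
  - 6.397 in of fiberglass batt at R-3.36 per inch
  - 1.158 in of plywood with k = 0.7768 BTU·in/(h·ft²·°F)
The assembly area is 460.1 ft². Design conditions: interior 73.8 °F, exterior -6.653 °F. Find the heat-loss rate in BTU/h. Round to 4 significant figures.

1610 BTU/h

6.397 × 3.36 = 21.494
1.158/0.7768 = 1.4907
R_total = 21.494 + 1.4907 = 22.985 ft²·°F·h/BTU
Q = A·ΔT/R = 460.1 × (73.8 − (-6.653)) / 22.985 = 1610.5 BTU/h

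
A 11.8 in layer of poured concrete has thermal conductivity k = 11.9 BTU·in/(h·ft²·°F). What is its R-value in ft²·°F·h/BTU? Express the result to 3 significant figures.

0.992 ft²·°F·h/BTU

R = L/k = 11.8/11.9 = 0.9916 ft²·°F·h/BTU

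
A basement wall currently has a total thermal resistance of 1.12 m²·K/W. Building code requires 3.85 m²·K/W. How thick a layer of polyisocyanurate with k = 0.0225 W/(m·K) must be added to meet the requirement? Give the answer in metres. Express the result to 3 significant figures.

0.0614 m

ΔR = 3.85 − 1.12 = 2.73 m²·K/W
L = ΔR × k = 2.73 × 0.0225 = 0.06143 m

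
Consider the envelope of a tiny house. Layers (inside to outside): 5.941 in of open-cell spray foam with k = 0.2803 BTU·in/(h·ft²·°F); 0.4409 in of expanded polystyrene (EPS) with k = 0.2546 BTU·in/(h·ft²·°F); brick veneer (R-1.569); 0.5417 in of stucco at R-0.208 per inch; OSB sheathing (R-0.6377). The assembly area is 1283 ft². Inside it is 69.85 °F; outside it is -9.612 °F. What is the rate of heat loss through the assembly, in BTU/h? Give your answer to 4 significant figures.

4038 BTU/h

5.941/0.2803 = 21.195
0.4409/0.2546 = 1.7317
0.5417 × 0.208 = 0.11267
R_total = 21.195 + 1.7317 + 1.569 + 0.11267 + 0.6377 = 25.246 ft²·°F·h/BTU
Q = A·ΔT/R = 1283 × (69.85 − (-9.612)) / 25.246 = 4038.2 BTU/h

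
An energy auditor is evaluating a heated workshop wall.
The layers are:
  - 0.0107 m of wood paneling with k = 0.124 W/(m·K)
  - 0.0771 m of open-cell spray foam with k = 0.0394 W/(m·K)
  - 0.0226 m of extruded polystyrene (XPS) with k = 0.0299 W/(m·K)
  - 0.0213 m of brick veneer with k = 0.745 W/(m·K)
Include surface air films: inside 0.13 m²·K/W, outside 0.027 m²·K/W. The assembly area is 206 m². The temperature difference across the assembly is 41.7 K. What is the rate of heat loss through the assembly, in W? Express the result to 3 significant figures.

2880 W

0.0107/0.124 = 0.08629
0.0771/0.0394 = 1.957
0.0226/0.0299 = 0.7559
0.0213/0.745 = 0.02859
R_total = 0.13 + 0.08629 + 1.957 + 0.7559 + 0.02859 + 0.027 = 2.985 m²·K/W
Q = A·ΔT/R = 206 × 41.7 / 2.985 = 2878 W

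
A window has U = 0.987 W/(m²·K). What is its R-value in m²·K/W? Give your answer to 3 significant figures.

R = 1/U = 1/0.987 = 1.013

1.01 m²·K/W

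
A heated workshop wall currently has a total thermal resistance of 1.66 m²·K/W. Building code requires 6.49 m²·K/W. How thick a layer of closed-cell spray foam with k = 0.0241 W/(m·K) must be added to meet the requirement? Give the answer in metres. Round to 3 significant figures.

0.116 m

ΔR = 6.49 − 1.66 = 4.83 m²·K/W
L = ΔR × k = 4.83 × 0.0241 = 0.1164 m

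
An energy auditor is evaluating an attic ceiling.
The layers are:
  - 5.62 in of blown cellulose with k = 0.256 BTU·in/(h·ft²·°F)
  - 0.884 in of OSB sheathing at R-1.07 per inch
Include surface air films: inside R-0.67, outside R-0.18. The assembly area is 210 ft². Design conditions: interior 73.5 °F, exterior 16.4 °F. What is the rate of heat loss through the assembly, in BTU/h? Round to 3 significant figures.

5.62/0.256 = 21.95
0.884 × 1.07 = 0.9459
R_total = 0.67 + 21.95 + 0.9459 + 0.18 = 23.75 ft²·°F·h/BTU
Q = A·ΔT/R = 210 × (73.5 − 16.4) / 23.75 = 504.9 BTU/h

505 BTU/h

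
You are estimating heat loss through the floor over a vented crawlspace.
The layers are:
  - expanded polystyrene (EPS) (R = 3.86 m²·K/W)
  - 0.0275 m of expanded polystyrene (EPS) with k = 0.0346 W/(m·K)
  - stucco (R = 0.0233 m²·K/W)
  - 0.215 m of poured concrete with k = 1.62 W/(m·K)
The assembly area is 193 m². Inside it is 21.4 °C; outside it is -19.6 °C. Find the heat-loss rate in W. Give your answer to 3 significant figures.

0.0275/0.0346 = 0.7948
0.215/1.62 = 0.1327
R_total = 3.86 + 0.7948 + 0.0233 + 0.1327 = 4.811 m²·K/W
Q = A·ΔT/R = 193 × (21.4 − (-19.6)) / 4.811 = 1645 W

1640 W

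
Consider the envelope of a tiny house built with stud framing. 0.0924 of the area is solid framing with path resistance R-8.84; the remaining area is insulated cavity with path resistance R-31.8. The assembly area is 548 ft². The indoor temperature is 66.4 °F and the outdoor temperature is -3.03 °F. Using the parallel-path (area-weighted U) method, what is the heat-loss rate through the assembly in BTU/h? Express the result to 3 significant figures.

U_eff = 0.9076/31.8 + 0.0924/8.84 = 0.02854 + 0.01045 = 0.03899
R_eff = 1/U_eff = 25.65 ft²·°F·h/BTU
Q = 548 × (66.4 − (-3.03)) / 25.65 = 1484 BTU/h

1480 BTU/h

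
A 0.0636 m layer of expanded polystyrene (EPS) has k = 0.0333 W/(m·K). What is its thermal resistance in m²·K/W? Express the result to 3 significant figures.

1.91 m²·K/W

R = L/k = 0.0636/0.0333 = 1.91 m²·K/W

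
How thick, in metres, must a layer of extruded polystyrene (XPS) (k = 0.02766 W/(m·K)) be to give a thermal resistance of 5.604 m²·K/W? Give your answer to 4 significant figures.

L = R·k = 5.604 × 0.02766 = 0.15501 m

0.1550 m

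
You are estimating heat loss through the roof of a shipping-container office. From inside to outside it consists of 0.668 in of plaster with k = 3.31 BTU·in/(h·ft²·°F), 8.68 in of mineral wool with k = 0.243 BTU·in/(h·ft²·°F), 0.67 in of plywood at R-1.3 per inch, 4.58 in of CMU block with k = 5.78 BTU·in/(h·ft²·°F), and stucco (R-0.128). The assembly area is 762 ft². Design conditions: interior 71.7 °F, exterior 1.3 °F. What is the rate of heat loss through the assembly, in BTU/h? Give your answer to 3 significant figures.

0.668/3.31 = 0.2018
8.68/0.243 = 35.72
0.67 × 1.3 = 0.871
4.58/5.78 = 0.7924
R_total = 0.2018 + 35.72 + 0.871 + 0.7924 + 0.128 = 37.71 ft²·°F·h/BTU
Q = A·ΔT/R = 762 × (71.7 − 1.3) / 37.71 = 1422 BTU/h

1420 BTU/h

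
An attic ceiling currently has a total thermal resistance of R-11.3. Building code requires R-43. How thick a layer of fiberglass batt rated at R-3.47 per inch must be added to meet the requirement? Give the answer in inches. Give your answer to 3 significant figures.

ΔR = 43 − 11.3 = 31.7 ft²·°F·h/BTU
L = ΔR / (R/in) = 31.7/3.47 = 9.135 in

9.14 in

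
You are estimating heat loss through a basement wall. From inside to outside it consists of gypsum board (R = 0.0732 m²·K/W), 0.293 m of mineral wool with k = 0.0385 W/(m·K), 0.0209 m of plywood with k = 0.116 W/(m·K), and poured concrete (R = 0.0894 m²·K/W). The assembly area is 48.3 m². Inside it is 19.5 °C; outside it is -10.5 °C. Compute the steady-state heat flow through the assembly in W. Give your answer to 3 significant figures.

0.293/0.0385 = 7.61
0.0209/0.116 = 0.1802
R_total = 0.0732 + 7.61 + 0.1802 + 0.0894 = 7.953 m²·K/W
Q = A·ΔT/R = 48.3 × (19.5 − (-10.5)) / 7.953 = 182.2 W

182 W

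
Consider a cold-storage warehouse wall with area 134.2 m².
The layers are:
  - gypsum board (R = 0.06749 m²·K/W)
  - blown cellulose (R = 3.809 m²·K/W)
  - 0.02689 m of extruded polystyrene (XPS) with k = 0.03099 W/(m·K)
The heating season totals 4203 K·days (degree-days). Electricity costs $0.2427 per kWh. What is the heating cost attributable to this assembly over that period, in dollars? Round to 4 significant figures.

692.5 dollars

0.02689/0.03099 = 0.8677
R_total = 0.06749 + 3.809 + 0.8677 = 4.7442 m²·K/W
E = A × HDD × 24 / R / 1000 = 134.2 × 4203 × 24 / 4.7442 / 1000 = 2853.4 kWh
Cost = 2853.4 × 0.2427 = $692.52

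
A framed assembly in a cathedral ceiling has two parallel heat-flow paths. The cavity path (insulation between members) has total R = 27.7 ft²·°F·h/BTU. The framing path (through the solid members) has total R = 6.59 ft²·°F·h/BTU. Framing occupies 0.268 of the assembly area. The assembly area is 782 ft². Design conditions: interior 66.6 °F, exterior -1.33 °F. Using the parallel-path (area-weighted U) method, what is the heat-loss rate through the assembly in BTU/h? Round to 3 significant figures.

3560 BTU/h

U_eff = 0.732/27.7 + 0.268/6.59 = 0.02643 + 0.04067 = 0.06709
R_eff = 1/U_eff = 14.9 ft²·°F·h/BTU
Q = 782 × (66.6 − (-1.33)) / 14.9 = 3564 BTU/h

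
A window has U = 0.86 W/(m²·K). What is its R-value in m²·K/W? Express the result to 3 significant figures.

R = 1/U = 1/0.86 = 1.163

1.16 m²·K/W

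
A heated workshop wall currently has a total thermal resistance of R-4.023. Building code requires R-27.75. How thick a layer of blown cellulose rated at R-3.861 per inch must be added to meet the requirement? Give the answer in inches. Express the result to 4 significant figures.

6.145 in

ΔR = 27.75 − 4.023 = 23.727 ft²·°F·h/BTU
L = ΔR / (R/in) = 23.727/3.861 = 6.1453 in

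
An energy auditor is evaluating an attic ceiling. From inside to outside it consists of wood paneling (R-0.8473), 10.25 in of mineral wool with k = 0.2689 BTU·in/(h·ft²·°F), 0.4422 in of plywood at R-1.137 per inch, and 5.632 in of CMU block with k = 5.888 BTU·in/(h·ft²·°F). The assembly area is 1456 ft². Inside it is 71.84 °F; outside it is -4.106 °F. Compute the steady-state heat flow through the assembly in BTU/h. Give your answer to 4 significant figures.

10.25/0.2689 = 38.118
0.4422 × 1.137 = 0.50278
5.632/5.888 = 0.95652
R_total = 0.8473 + 38.118 + 0.50278 + 0.95652 = 40.425 ft²·°F·h/BTU
Q = A·ΔT/R = 1456 × (71.84 − (-4.106)) / 40.425 = 2735.4 BTU/h

2735 BTU/h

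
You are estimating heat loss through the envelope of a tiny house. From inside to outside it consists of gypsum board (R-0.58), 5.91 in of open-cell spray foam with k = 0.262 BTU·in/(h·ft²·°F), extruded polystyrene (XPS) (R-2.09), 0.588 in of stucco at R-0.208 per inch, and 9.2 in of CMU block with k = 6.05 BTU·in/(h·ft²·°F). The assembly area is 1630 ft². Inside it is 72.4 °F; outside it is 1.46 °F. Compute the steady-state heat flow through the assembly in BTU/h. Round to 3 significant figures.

4300 BTU/h

5.91/0.262 = 22.56
0.588 × 0.208 = 0.1223
9.2/6.05 = 1.521
R_total = 0.58 + 22.56 + 2.09 + 0.1223 + 1.521 = 26.87 ft²·°F·h/BTU
Q = A·ΔT/R = 1630 × (72.4 − 1.46) / 26.87 = 4303 BTU/h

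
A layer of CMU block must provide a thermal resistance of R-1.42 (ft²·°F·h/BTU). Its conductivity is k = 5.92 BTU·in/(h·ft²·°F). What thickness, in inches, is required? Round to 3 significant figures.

8.41 in

L = R × k = 1.42 × 5.92 = 8.406 in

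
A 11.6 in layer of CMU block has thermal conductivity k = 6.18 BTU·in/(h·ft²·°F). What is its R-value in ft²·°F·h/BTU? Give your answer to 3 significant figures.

1.88 ft²·°F·h/BTU

R = L/k = 11.6/6.18 = 1.877 ft²·°F·h/BTU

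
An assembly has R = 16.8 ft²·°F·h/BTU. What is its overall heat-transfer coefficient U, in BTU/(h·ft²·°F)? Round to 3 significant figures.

U = 1/R = 1/16.8 = 0.05952

0.0595 BTU/(h·ft²·°F)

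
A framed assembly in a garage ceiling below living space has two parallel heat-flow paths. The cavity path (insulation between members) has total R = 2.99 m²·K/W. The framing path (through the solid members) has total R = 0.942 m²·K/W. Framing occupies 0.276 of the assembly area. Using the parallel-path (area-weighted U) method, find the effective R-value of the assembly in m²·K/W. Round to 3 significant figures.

U_eff = 0.724/2.99 + 0.276/0.942 = 0.2421 + 0.293 = 0.5351
R_eff = 1/U_eff = 1.869 m²·K/W

1.87 m²·K/W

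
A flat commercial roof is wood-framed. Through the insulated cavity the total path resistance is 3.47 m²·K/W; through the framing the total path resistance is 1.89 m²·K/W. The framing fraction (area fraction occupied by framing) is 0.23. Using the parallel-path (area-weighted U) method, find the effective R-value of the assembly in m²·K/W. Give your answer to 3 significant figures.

U_eff = 0.77/3.47 + 0.23/1.89 = 0.2219 + 0.1217 = 0.3436
R_eff = 1/U_eff = 2.91 m²·K/W

2.91 m²·K/W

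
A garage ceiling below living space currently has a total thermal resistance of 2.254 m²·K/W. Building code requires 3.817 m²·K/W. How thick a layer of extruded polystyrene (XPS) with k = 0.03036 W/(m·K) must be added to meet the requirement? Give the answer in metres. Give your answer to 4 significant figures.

0.04745 m

ΔR = 3.817 − 2.254 = 1.563 m²·K/W
L = ΔR × k = 1.563 × 0.03036 = 0.047453 m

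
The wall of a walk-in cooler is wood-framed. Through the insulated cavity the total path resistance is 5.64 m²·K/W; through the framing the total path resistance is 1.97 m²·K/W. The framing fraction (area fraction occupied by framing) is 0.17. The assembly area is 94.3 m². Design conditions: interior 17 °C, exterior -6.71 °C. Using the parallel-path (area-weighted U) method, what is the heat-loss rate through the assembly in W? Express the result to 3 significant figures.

U_eff = 0.83/5.64 + 0.17/1.97 = 0.1472 + 0.08629 = 0.2335
R_eff = 1/U_eff = 4.283 m²·K/W
Q = 94.3 × (17 − (-6.71)) / 4.283 = 522 W

522 W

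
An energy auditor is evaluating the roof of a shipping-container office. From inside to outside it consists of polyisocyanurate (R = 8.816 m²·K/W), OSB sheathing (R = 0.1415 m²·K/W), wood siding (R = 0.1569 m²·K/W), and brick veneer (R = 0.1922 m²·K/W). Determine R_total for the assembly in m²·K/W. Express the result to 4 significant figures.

R_total = 8.816 + 0.1415 + 0.1569 + 0.1922 = 9.3066 m²·K/W

9.307 m²·K/W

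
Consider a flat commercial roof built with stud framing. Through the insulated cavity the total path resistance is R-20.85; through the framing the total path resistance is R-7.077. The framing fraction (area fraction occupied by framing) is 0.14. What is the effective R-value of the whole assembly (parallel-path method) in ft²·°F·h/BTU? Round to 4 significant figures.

U_eff = 0.86/20.85 + 0.14/7.077 = 0.041247 + 0.019782 = 0.061029
R_eff = 1/U_eff = 16.386 ft²·°F·h/BTU

16.39 ft²·°F·h/BTU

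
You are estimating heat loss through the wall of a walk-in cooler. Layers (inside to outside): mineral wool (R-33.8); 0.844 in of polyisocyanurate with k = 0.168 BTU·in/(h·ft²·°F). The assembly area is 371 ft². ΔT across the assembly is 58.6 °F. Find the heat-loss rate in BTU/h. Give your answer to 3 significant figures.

560 BTU/h

0.844/0.168 = 5.024
R_total = 33.8 + 5.024 = 38.82 ft²·°F·h/BTU
Q = A·ΔT/R = 371 × 58.6 / 38.82 = 560 BTU/h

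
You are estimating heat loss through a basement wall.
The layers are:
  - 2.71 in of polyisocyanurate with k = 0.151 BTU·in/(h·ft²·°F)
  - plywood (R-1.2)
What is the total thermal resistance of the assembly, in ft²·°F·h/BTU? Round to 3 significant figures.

19.1 ft²·°F·h/BTU

2.71/0.151 = 17.95
R_total = 17.95 + 1.2 = 19.15 ft²·°F·h/BTU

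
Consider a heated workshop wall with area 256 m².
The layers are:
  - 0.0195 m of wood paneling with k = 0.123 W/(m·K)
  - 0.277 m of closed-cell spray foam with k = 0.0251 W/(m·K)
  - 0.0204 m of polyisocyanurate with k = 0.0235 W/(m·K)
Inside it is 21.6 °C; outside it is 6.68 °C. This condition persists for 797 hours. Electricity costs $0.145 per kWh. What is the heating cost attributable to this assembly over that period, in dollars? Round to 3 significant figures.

36.6 dollars

0.0195/0.123 = 0.1585
0.277/0.0251 = 11.04
0.0204/0.0235 = 0.8681
R_total = 0.1585 + 11.04 + 0.8681 = 12.06 m²·K/W
Q = 256 × (21.6 − 6.68) / 12.06 = 316.6 W
E = 316.6 W × 797 h / 1000 = 252.4 kWh
Cost = 252.4 × 0.145 = $36.59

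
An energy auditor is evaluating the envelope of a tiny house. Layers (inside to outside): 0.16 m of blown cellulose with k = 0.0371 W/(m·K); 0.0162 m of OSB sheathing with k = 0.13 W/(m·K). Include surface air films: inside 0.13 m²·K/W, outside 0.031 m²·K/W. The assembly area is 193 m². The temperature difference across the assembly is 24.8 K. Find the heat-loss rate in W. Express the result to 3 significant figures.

0.16/0.0371 = 4.313
0.0162/0.13 = 0.1246
R_total = 0.13 + 4.313 + 0.1246 + 0.031 = 4.598 m²·K/W
Q = A·ΔT/R = 193 × 24.8 / 4.598 = 1041 W

1040 W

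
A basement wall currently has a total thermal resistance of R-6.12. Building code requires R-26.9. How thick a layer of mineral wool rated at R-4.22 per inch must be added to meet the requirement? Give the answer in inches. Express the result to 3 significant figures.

ΔR = 26.9 − 6.12 = 20.78 ft²·°F·h/BTU
L = ΔR / (R/in) = 20.78/4.22 = 4.924 in

4.92 in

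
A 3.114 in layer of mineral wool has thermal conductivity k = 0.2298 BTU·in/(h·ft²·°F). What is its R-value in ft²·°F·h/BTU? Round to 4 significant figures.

13.55 ft²·°F·h/BTU

R = L/k = 3.114/0.2298 = 13.551 ft²·°F·h/BTU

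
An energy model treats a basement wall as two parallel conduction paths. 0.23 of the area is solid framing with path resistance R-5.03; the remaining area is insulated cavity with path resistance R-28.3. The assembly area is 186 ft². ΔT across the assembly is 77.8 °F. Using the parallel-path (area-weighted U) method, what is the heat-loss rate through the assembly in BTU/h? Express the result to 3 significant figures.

U_eff = 0.77/28.3 + 0.23/5.03 = 0.02721 + 0.04573 = 0.07293
R_eff = 1/U_eff = 13.71 ft²·°F·h/BTU
Q = 186 × 77.8 / 13.71 = 1055 BTU/h

1060 BTU/h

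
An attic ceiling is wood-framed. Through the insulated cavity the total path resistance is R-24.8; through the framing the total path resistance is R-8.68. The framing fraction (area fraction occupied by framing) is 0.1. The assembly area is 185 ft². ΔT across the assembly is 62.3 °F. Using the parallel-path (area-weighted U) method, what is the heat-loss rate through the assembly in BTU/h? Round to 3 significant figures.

551 BTU/h

U_eff = 0.9/24.8 + 0.1/8.68 = 0.03629 + 0.01152 = 0.04781
R_eff = 1/U_eff = 20.92 ft²·°F·h/BTU
Q = 185 × 62.3 / 20.92 = 551 BTU/h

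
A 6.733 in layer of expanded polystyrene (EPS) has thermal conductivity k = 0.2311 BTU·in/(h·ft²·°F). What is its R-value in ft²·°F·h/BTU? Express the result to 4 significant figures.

R = L/k = 6.733/0.2311 = 29.135 ft²·°F·h/BTU

29.13 ft²·°F·h/BTU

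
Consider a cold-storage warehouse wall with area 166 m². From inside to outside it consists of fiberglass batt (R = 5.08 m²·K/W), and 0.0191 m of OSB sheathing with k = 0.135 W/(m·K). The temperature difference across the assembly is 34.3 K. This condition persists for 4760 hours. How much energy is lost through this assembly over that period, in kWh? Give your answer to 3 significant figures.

0.0191/0.135 = 0.1415
R_total = 5.08 + 0.1415 = 5.221 m²·K/W
Q = 166 × 34.3 / 5.221 = 1090 W
E = 1090 W × 4760 h / 1000 = 5191 kWh

5190 kWh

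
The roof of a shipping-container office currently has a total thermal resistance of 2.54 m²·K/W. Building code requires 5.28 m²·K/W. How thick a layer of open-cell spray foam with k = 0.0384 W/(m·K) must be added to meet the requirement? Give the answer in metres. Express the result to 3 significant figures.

0.105 m

ΔR = 5.28 − 2.54 = 2.74 m²·K/W
L = ΔR × k = 2.74 × 0.0384 = 0.1052 m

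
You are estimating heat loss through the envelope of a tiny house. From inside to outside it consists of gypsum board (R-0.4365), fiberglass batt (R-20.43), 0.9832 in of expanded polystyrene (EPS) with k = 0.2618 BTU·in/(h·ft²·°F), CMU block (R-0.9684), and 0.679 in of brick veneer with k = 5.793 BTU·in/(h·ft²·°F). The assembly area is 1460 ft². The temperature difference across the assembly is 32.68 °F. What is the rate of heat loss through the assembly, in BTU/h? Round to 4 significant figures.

1856 BTU/h

0.9832/0.2618 = 3.7555
0.679/5.793 = 0.11721
R_total = 0.4365 + 20.43 + 3.7555 + 0.9684 + 0.11721 = 25.708 ft²·°F·h/BTU
Q = A·ΔT/R = 1460 × 32.68 / 25.708 = 1856 BTU/h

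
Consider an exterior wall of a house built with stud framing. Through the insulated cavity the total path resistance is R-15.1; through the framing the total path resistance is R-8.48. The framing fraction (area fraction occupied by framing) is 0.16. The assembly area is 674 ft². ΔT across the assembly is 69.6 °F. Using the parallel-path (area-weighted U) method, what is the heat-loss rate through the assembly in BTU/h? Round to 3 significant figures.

3490 BTU/h

U_eff = 0.84/15.1 + 0.16/8.48 = 0.05563 + 0.01887 = 0.0745
R_eff = 1/U_eff = 13.42 ft²·°F·h/BTU
Q = 674 × 69.6 / 13.42 = 3495 BTU/h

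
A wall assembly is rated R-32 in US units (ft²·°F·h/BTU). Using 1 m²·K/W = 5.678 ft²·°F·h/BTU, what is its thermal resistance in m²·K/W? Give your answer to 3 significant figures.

R_SI = 32/5.678 = 5.636

5.64 m²·K/W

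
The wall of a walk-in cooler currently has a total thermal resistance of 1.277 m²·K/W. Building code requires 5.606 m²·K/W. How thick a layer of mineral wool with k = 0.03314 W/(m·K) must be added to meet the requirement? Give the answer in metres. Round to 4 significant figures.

ΔR = 5.606 − 1.277 = 4.329 m²·K/W
L = ΔR × k = 4.329 × 0.03314 = 0.14346 m

0.1435 m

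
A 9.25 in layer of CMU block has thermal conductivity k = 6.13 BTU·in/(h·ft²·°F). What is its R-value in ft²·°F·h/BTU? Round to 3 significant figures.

R = L/k = 9.25/6.13 = 1.509 ft²·°F·h/BTU

1.51 ft²·°F·h/BTU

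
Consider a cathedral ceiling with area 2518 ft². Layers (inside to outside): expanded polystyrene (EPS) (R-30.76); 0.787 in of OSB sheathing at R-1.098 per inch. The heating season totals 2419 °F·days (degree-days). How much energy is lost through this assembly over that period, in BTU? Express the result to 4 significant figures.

0.787 × 1.098 = 0.86413
R_total = 30.76 + 0.86413 = 31.624 ft²·°F·h/BTU
E = A × HDD × 24 / R = 2518 × 2419 × 24 / 31.624 = 4622600 BTU

4623000 BTU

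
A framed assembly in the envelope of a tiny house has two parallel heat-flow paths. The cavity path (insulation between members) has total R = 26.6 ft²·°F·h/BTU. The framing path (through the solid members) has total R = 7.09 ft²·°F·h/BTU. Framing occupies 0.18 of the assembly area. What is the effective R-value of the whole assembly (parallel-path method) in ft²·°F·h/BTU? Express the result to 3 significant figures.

U_eff = 0.82/26.6 + 0.18/7.09 = 0.03083 + 0.02539 = 0.05621
R_eff = 1/U_eff = 17.79 ft²·°F·h/BTU

17.8 ft²·°F·h/BTU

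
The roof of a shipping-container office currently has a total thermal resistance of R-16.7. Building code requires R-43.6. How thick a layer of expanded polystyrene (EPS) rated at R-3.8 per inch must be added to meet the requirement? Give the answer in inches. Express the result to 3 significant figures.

ΔR = 43.6 − 16.7 = 26.9 ft²·°F·h/BTU
L = ΔR / (R/in) = 26.9/3.8 = 7.079 in

7.08 in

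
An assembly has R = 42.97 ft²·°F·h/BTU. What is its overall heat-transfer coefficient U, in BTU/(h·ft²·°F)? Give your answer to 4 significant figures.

0.02327 BTU/(h·ft²·°F)

U = 1/R = 1/42.97 = 0.023272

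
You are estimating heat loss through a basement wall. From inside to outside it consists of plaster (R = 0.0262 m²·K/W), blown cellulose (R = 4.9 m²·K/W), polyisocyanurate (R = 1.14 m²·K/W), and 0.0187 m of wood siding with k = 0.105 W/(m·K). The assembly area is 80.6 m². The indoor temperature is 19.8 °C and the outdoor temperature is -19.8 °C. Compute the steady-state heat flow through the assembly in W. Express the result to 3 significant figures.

0.0187/0.105 = 0.1781
R_total = 0.0262 + 4.9 + 1.14 + 0.1781 = 6.244 m²·K/W
Q = A·ΔT/R = 80.6 × (19.8 − (-19.8)) / 6.244 = 511.1 W

511 W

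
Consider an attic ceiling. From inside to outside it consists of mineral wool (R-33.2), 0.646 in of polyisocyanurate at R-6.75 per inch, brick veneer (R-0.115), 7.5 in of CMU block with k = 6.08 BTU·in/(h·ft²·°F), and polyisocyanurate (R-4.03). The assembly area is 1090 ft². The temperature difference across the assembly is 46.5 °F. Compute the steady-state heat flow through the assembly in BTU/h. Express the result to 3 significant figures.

0.646 × 6.75 = 4.361
7.5/6.08 = 1.234
R_total = 33.2 + 4.361 + 0.115 + 1.234 + 4.03 = 42.94 ft²·°F·h/BTU
Q = A·ΔT/R = 1090 × 46.5 / 42.94 = 1180 BTU/h

1180 BTU/h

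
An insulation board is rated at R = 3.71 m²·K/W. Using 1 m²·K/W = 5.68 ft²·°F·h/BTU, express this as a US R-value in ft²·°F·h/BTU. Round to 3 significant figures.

R_US = 3.71 × 5.68 = 21.07

21.1 ft²·°F·h/BTU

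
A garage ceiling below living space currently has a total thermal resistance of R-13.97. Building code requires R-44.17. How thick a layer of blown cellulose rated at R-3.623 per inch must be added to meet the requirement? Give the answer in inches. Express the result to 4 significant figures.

ΔR = 44.17 − 13.97 = 30.2 ft²·°F·h/BTU
L = ΔR / (R/in) = 30.2/3.623 = 8.3356 in

8.336 in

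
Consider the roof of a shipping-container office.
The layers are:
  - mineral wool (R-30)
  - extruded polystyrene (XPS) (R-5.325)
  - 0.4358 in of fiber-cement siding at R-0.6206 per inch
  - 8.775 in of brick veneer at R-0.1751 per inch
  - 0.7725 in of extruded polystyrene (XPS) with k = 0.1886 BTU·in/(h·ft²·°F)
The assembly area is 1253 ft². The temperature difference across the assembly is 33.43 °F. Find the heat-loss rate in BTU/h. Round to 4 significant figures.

0.4358 × 0.6206 = 0.27046
8.775 × 0.1751 = 1.5365
0.7725/0.1886 = 4.096
R_total = 30 + 5.325 + 0.27046 + 1.5365 + 4.096 = 41.228 ft²·°F·h/BTU
Q = A·ΔT/R = 1253 × 33.43 / 41.228 = 1016 BTU/h

1016 BTU/h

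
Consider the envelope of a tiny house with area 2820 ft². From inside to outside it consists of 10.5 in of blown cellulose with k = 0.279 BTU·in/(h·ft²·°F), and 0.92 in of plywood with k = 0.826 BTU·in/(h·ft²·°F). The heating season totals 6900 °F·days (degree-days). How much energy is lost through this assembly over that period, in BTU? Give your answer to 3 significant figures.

10.5/0.279 = 37.63
0.92/0.826 = 1.114
R_total = 37.63 + 1.114 = 38.75 ft²·°F·h/BTU
E = A × HDD × 24 / R = 2820 × 6900 × 24 / 38.75 = 12050000 BTU

12100000 BTU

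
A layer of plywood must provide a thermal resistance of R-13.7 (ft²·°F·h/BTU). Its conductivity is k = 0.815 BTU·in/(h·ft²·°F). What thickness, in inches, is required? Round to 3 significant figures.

11.2 in

L = R × k = 13.7 × 0.815 = 11.17 in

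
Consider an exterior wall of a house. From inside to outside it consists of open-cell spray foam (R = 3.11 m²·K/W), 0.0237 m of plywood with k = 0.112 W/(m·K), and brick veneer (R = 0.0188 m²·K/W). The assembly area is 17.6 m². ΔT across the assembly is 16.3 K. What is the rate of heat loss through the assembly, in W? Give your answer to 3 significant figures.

85.9 W

0.0237/0.112 = 0.2116
R_total = 3.11 + 0.2116 + 0.0188 = 3.34 m²·K/W
Q = A·ΔT/R = 17.6 × 16.3 / 3.34 = 85.88 W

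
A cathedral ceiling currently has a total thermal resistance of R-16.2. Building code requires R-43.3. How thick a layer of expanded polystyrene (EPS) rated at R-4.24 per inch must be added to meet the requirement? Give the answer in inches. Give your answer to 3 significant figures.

6.39 in

ΔR = 43.3 − 16.2 = 27.1 ft²·°F·h/BTU
L = ΔR / (R/in) = 27.1/4.24 = 6.392 in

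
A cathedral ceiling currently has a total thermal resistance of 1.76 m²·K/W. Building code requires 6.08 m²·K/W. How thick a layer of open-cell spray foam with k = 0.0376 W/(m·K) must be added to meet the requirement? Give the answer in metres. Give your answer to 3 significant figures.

ΔR = 6.08 − 1.76 = 4.32 m²·K/W
L = ΔR × k = 4.32 × 0.0376 = 0.1624 m

0.162 m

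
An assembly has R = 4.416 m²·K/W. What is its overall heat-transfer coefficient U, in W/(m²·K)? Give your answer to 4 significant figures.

U = 1/R = 1/4.416 = 0.22645

0.2264 W/(m²·K)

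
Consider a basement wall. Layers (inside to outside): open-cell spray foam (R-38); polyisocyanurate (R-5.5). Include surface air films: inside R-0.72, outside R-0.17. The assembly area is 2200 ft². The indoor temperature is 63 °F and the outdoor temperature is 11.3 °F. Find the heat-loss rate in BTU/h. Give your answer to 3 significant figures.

R_total = 0.72 + 38 + 5.5 + 0.17 = 44.39 ft²·°F·h/BTU
Q = A·ΔT/R = 2200 × (63 − 11.3) / 44.39 = 2562 BTU/h

2560 BTU/h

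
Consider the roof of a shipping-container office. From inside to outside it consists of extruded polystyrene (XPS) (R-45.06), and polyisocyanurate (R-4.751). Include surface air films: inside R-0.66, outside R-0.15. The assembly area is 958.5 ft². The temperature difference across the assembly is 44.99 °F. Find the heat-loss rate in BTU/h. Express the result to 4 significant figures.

851.9 BTU/h

R_total = 0.66 + 45.06 + 4.751 + 0.15 = 50.621 ft²·°F·h/BTU
Q = A·ΔT/R = 958.5 × 44.99 / 50.621 = 851.88 BTU/h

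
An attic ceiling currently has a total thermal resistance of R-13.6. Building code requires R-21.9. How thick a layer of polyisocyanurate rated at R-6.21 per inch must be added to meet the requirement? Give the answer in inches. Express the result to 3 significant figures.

1.34 in

ΔR = 21.9 − 13.6 = 8.3 ft²·°F·h/BTU
L = ΔR / (R/in) = 8.3/6.21 = 1.337 in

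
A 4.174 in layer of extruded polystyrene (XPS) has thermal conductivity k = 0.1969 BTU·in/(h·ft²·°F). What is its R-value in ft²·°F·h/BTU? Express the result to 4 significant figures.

R = L/k = 4.174/0.1969 = 21.199 ft²·°F·h/BTU

21.20 ft²·°F·h/BTU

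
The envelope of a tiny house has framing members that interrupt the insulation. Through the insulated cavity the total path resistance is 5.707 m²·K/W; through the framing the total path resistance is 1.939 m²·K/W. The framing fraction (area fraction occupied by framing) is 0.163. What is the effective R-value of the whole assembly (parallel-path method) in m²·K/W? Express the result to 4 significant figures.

U_eff = 0.837/5.707 + 0.163/1.939 = 0.14666 + 0.084064 = 0.23073
R_eff = 1/U_eff = 4.3341 m²·K/W

4.334 m²·K/W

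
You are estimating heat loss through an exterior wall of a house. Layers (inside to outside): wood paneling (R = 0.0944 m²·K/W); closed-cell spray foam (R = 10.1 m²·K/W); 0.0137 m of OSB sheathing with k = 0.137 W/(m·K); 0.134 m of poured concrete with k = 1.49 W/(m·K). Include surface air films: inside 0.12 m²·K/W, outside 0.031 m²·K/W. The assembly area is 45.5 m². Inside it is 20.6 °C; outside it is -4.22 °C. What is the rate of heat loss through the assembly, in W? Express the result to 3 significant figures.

107 W

0.0137/0.137 = 0.1
0.134/1.49 = 0.08993
R_total = 0.12 + 0.0944 + 10.1 + 0.1 + 0.08993 + 0.031 = 10.54 m²·K/W
Q = A·ΔT/R = 45.5 × (20.6 − (-4.22)) / 10.54 = 107.2 W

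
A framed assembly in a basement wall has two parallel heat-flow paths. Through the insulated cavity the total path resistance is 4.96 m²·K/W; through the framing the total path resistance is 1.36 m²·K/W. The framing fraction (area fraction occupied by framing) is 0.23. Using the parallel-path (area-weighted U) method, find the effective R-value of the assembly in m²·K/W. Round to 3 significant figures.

U_eff = 0.77/4.96 + 0.23/1.36 = 0.1552 + 0.1691 = 0.3244
R_eff = 1/U_eff = 3.083 m²·K/W

3.08 m²·K/W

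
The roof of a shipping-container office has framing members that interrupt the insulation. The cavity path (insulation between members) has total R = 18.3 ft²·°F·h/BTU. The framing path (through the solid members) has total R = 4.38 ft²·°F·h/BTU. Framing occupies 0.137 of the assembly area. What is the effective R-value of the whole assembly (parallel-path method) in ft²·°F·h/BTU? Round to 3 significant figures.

U_eff = 0.863/18.3 + 0.137/4.38 = 0.04716 + 0.03128 = 0.07844
R_eff = 1/U_eff = 12.75 ft²·°F·h/BTU

12.7 ft²·°F·h/BTU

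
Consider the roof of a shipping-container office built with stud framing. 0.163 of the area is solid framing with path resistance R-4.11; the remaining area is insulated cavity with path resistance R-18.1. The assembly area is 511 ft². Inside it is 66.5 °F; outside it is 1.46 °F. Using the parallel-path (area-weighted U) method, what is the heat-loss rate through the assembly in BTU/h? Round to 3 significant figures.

U_eff = 0.837/18.1 + 0.163/4.11 = 0.04624 + 0.03966 = 0.0859
R_eff = 1/U_eff = 11.64 ft²·°F·h/BTU
Q = 511 × (66.5 − 1.46) / 11.64 = 2855 BTU/h

2860 BTU/h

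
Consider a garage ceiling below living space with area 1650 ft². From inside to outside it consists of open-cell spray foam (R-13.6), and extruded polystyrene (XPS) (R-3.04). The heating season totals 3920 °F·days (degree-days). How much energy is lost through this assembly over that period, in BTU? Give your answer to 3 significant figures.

R_total = 13.6 + 3.04 = 16.64 ft²·°F·h/BTU
E = A × HDD × 24 / R = 1650 × 3920 × 24 / 16.64 = 9329000 BTU

9330000 BTU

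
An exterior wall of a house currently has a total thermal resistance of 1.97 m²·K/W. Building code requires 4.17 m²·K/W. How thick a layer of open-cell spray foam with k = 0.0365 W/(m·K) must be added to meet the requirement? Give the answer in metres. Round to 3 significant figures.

0.0803 m

ΔR = 4.17 − 1.97 = 2.2 m²·K/W
L = ΔR × k = 2.2 × 0.0365 = 0.0803 m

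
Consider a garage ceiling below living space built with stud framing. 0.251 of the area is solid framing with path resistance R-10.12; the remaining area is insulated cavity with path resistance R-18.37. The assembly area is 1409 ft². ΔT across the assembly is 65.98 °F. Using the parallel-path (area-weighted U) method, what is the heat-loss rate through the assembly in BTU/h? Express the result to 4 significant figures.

6096 BTU/h

U_eff = 0.749/18.37 + 0.251/10.12 = 0.040773 + 0.024802 = 0.065575
R_eff = 1/U_eff = 15.25 ft²·°F·h/BTU
Q = 1409 × 65.98 / 15.25 = 6096.3 BTU/h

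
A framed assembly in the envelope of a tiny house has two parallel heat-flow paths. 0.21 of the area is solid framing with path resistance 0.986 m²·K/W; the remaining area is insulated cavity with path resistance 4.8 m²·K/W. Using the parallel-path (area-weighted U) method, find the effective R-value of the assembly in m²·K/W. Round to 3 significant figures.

2.65 m²·K/W

U_eff = 0.79/4.8 + 0.21/0.986 = 0.1646 + 0.213 = 0.3776
R_eff = 1/U_eff = 2.649 m²·K/W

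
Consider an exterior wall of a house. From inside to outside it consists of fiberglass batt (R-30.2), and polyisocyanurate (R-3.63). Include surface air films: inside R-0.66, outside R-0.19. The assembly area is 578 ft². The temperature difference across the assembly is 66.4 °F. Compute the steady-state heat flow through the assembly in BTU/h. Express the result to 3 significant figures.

R_total = 0.66 + 30.2 + 3.63 + 0.19 = 34.68 ft²·°F·h/BTU
Q = A·ΔT/R = 578 × 66.4 / 34.68 = 1107 BTU/h

1110 BTU/h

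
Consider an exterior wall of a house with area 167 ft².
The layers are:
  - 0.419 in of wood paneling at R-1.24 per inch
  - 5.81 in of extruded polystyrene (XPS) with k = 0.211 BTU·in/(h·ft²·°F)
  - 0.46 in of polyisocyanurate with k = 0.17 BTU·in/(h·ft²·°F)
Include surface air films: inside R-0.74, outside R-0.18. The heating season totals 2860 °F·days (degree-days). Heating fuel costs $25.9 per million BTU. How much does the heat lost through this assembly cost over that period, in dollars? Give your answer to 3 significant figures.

9.37 dollars

0.419 × 1.24 = 0.5196
5.81/0.211 = 27.54
0.46/0.17 = 2.706
R_total = 0.74 + 0.5196 + 27.54 + 2.706 + 0.18 = 31.68 ft²·°F·h/BTU
E = A × HDD × 24 / R = 167 × 2860 × 24 / 31.68 = 361800 BTU
Cost = 361800/10⁶ × 25.9 = $9.371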